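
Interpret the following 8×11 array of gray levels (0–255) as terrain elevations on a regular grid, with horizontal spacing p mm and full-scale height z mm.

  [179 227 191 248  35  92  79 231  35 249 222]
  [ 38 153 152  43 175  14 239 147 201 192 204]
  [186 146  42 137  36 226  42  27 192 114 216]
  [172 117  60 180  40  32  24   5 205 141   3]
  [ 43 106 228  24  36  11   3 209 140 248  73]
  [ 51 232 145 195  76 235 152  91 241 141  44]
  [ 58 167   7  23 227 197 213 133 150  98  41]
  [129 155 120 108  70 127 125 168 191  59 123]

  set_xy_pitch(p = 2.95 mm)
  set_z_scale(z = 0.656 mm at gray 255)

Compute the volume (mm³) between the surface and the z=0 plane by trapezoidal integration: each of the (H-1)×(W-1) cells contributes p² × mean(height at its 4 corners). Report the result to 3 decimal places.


height_mm = gray/255 × 0.656; cell vol = 2.95² × mean(4 corners)
unit = 2.95² × 0.656 / (4×255) = 0.0055969 mm³ per gray-sum
row 0: Σ corner-gray over 10 cells = 6049  → 33.8557
row 1: Σ corner-gray over 10 cells = 5200  → 29.1039
row 2: Σ corner-gray over 10 cells = 4109  → 22.9977
row 3: Σ corner-gray over 10 cells = 3909  → 21.8783
row 4: Σ corner-gray over 10 cells = 5237  → 29.3110
row 5: Σ corner-gray over 10 cells = 5640  → 31.5665
row 6: Σ corner-gray over 10 cells = 5027  → 28.1356
Σ rows: total corner-gray = 35171  → 196.8486 mm³

196.849


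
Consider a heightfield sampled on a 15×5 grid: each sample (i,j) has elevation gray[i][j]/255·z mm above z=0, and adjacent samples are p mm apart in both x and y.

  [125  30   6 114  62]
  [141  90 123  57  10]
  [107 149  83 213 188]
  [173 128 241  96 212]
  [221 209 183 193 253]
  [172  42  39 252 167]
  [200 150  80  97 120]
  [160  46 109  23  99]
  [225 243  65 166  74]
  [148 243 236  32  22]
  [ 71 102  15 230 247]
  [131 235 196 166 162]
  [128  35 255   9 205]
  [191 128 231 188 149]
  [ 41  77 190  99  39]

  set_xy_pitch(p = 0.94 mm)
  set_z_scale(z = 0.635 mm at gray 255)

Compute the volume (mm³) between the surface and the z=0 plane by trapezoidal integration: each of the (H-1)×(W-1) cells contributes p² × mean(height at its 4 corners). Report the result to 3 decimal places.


height_mm = gray/255 × 0.635; cell vol = 0.94² × mean(4 corners)
unit = 0.94² × 0.635 / (4×255) = 0.000550084 mm³ per gray-sum
row 0: Σ corner-gray over 4 cells = 1178  → 0.6480
row 1: Σ corner-gray over 4 cells = 1876  → 1.0320
row 2: Σ corner-gray over 4 cells = 2500  → 1.3752
row 3: Σ corner-gray over 4 cells = 2959  → 1.6277
row 4: Σ corner-gray over 4 cells = 2649  → 1.4572
row 5: Σ corner-gray over 4 cells = 1979  → 1.0886
row 6: Σ corner-gray over 4 cells = 1589  → 0.8741
row 7: Σ corner-gray over 4 cells = 1862  → 1.0243
row 8: Σ corner-gray over 4 cells = 2439  → 1.3417
row 9: Σ corner-gray over 4 cells = 2204  → 1.2124
row 10: Σ corner-gray over 4 cells = 2499  → 1.3747
row 11: Σ corner-gray over 4 cells = 2418  → 1.3301
row 12: Σ corner-gray over 4 cells = 2365  → 1.3009
row 13: Σ corner-gray over 4 cells = 2246  → 1.2355
Σ rows: total corner-gray = 30763  → 16.9222 mm³

16.922


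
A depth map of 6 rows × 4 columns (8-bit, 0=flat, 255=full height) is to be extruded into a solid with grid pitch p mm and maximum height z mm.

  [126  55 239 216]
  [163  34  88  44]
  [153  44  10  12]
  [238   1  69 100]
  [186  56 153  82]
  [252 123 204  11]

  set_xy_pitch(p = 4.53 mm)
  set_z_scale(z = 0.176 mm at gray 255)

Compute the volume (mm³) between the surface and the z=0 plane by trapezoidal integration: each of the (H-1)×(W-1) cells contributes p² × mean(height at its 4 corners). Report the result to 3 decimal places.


height_mm = gray/255 × 0.176; cell vol = 4.53² × mean(4 corners)
unit = 4.53² × 0.176 / (4×255) = 0.00354086 mm³ per gray-sum
row 0: Σ corner-gray over 3 cells = 1381  → 4.8899
row 1: Σ corner-gray over 3 cells = 724  → 2.5636
row 2: Σ corner-gray over 3 cells = 751  → 2.6592
row 3: Σ corner-gray over 3 cells = 1164  → 4.1216
row 4: Σ corner-gray over 3 cells = 1603  → 5.6760
Σ rows: total corner-gray = 5623  → 19.9103 mm³

19.910


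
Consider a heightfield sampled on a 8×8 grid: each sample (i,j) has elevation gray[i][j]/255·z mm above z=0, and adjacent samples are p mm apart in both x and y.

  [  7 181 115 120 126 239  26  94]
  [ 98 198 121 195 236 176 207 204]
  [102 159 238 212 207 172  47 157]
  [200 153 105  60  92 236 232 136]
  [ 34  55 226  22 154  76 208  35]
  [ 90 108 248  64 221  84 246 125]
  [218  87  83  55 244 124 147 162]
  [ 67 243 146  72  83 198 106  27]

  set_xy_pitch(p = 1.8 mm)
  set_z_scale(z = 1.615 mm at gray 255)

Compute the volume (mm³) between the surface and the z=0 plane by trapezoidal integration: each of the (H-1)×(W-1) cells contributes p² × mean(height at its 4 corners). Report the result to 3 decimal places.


146.815

height_mm = gray/255 × 1.615; cell vol = 1.8² × mean(4 corners)
unit = 1.8² × 1.615 / (4×255) = 0.00513 mm³ per gray-sum
row 0: Σ corner-gray over 7 cells = 4283  → 21.9718
row 1: Σ corner-gray over 7 cells = 4897  → 25.1216
row 2: Σ corner-gray over 7 cells = 4421  → 22.6797
row 3: Σ corner-gray over 7 cells = 3643  → 18.6886
row 4: Σ corner-gray over 7 cells = 3708  → 19.0220
row 5: Σ corner-gray over 7 cells = 4017  → 20.6072
row 6: Σ corner-gray over 7 cells = 3650  → 18.7245
Σ rows: total corner-gray = 28619  → 146.8155 mm³


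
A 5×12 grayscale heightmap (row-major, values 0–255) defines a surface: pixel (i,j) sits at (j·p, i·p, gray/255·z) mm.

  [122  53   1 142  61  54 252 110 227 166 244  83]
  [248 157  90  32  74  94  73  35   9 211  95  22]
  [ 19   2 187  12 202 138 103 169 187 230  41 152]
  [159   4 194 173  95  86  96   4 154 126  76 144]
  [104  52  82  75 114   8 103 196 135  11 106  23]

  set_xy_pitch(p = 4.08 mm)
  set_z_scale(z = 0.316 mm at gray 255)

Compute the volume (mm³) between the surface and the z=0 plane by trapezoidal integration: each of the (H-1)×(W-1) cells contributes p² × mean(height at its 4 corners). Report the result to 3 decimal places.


height_mm = gray/255 × 0.316; cell vol = 4.08² × mean(4 corners)
unit = 4.08² × 0.316 / (4×255) = 0.00515712 mm³ per gray-sum
row 0: Σ corner-gray over 11 cells = 4835  → 24.9347
row 1: Σ corner-gray over 11 cells = 4723  → 24.3571
row 2: Σ corner-gray over 11 cells = 5032  → 25.9506
row 3: Σ corner-gray over 11 cells = 4210  → 21.7115
Σ rows: total corner-gray = 18800  → 96.9539 mm³

96.954


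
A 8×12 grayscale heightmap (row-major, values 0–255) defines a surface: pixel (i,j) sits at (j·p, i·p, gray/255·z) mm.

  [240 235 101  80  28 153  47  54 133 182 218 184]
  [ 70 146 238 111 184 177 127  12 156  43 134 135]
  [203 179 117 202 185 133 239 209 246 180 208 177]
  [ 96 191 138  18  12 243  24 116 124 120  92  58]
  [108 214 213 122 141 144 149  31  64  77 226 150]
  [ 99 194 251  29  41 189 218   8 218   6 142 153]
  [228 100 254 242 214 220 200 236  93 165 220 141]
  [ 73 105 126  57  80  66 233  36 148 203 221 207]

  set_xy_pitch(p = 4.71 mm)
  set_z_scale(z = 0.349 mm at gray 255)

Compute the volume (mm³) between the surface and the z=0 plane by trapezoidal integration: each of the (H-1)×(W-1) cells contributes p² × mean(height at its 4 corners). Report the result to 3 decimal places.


338.928

height_mm = gray/255 × 0.349; cell vol = 4.71² × mean(4 corners)
unit = 4.71² × 0.349 / (4×255) = 0.00759044 mm³ per gray-sum
row 0: Σ corner-gray over 11 cells = 5747  → 43.6223
row 1: Σ corner-gray over 11 cells = 7037  → 53.4139
row 2: Σ corner-gray over 11 cells = 6486  → 49.2316
row 3: Σ corner-gray over 11 cells = 5330  → 40.4571
row 4: Σ corner-gray over 11 cells = 5864  → 44.5104
row 5: Σ corner-gray over 11 cells = 7101  → 53.8997
row 6: Σ corner-gray over 11 cells = 7087  → 53.7935
Σ rows: total corner-gray = 44652  → 338.9284 mm³


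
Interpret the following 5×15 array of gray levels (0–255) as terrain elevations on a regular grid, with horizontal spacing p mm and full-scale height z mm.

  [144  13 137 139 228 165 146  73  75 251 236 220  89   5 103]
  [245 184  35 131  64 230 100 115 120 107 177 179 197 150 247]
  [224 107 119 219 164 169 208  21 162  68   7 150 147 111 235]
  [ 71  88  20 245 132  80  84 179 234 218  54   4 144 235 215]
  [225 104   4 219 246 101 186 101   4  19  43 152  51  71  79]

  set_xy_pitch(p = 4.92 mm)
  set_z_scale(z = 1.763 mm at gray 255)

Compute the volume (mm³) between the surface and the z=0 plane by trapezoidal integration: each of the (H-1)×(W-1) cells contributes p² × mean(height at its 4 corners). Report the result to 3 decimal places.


height_mm = gray/255 × 1.763; cell vol = 4.92² × mean(4 corners)
unit = 4.92² × 1.763 / (4×255) = 0.0418391 mm³ per gray-sum
row 0: Σ corner-gray over 14 cells = 7871  → 329.3156
row 1: Σ corner-gray over 14 cells = 7833  → 327.7257
row 2: Σ corner-gray over 14 cells = 7483  → 313.0820
row 3: Σ corner-gray over 14 cells = 6626  → 277.2259
Σ rows: total corner-gray = 29813  → 1247.3491 mm³

1247.349


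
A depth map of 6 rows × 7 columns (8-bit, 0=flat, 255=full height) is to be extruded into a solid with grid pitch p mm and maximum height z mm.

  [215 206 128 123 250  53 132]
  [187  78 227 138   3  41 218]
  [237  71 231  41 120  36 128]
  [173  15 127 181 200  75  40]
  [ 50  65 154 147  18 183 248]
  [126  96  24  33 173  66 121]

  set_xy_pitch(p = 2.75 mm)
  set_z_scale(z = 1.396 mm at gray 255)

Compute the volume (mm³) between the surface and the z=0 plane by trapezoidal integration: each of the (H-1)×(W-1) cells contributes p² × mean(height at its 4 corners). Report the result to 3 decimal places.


height_mm = gray/255 × 1.396; cell vol = 2.75² × mean(4 corners)
unit = 2.75² × 1.396 / (4×255) = 0.0103502 mm³ per gray-sum
row 0: Σ corner-gray over 6 cells = 3246  → 33.5969
row 1: Σ corner-gray over 6 cells = 2742  → 28.3804
row 2: Σ corner-gray over 6 cells = 2772  → 28.6909
row 3: Σ corner-gray over 6 cells = 2841  → 29.4050
row 4: Σ corner-gray over 6 cells = 2463  → 25.4927
Σ rows: total corner-gray = 14064  → 145.5658 mm³

145.566


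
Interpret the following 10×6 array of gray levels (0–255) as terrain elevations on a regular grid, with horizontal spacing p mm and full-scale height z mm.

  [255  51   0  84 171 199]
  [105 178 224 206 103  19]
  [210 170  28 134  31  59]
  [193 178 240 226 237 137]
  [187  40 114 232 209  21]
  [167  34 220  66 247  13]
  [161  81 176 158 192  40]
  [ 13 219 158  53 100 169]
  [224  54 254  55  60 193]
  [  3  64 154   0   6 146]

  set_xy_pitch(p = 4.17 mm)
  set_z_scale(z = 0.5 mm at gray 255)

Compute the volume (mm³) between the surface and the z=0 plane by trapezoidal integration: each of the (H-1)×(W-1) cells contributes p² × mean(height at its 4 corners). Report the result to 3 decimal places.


height_mm = gray/255 × 0.5; cell vol = 4.17² × mean(4 corners)
unit = 4.17² × 0.5 / (4×255) = 0.00852397 mm³ per gray-sum
row 0: Σ corner-gray over 5 cells = 2612  → 22.2646
row 1: Σ corner-gray over 5 cells = 2541  → 21.6594
row 2: Σ corner-gray over 5 cells = 3087  → 26.3135
row 3: Σ corner-gray over 5 cells = 3490  → 29.7487
row 4: Σ corner-gray over 5 cells = 2712  → 23.1170
row 5: Σ corner-gray over 5 cells = 2729  → 23.2619
row 6: Σ corner-gray over 5 cells = 2657  → 22.6482
row 7: Σ corner-gray over 5 cells = 2505  → 21.3525
row 8: Σ corner-gray over 5 cells = 1860  → 15.8546
Σ rows: total corner-gray = 24193  → 206.2204 mm³

206.220


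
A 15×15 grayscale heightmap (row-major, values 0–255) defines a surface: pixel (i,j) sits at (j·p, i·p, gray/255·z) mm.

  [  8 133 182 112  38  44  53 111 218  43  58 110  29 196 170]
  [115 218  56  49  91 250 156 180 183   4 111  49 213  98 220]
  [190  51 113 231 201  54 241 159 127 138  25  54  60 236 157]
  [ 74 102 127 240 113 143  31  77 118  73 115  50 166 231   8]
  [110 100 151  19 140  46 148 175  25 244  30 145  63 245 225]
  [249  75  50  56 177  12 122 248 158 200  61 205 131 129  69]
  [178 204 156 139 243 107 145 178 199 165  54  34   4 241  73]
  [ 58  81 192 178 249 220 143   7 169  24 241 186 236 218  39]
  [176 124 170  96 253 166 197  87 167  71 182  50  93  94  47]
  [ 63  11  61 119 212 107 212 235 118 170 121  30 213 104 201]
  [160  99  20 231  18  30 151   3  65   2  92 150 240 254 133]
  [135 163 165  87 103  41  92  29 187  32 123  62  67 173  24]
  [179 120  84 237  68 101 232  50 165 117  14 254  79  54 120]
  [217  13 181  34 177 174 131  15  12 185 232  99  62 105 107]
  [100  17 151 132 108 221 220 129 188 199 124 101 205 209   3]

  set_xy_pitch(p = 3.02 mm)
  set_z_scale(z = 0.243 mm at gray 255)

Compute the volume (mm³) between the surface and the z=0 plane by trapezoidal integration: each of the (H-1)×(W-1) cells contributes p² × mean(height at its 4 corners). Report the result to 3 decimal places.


height_mm = gray/255 × 0.243; cell vol = 3.02² × mean(4 corners)
unit = 3.02² × 0.243 / (4×255) = 0.0021728 mm³ per gray-sum
row 0: Σ corner-gray over 14 cells = 6483  → 14.0863
row 1: Σ corner-gray over 14 cells = 7378  → 16.0309
row 2: Σ corner-gray over 14 cells = 6981  → 15.1683
row 3: Σ corner-gray over 14 cells = 6651  → 14.4513
row 4: Σ corner-gray over 14 cells = 6963  → 15.1292
row 5: Σ corner-gray over 14 cells = 7555  → 16.4155
row 6: Σ corner-gray over 14 cells = 8374  → 18.1950
row 7: Σ corner-gray over 14 cells = 8108  → 17.6171
row 8: Σ corner-gray over 14 cells = 7413  → 16.1070
row 9: Σ corner-gray over 14 cells = 6693  → 14.5426
row 10: Σ corner-gray over 14 cells = 5810  → 12.6240
row 11: Σ corner-gray over 14 cells = 6256  → 13.5930
row 12: Σ corner-gray over 14 cells = 6613  → 14.3687
row 13: Σ corner-gray over 14 cells = 7275  → 15.8071
Σ rows: total corner-gray = 98553  → 214.1361 mm³

214.136


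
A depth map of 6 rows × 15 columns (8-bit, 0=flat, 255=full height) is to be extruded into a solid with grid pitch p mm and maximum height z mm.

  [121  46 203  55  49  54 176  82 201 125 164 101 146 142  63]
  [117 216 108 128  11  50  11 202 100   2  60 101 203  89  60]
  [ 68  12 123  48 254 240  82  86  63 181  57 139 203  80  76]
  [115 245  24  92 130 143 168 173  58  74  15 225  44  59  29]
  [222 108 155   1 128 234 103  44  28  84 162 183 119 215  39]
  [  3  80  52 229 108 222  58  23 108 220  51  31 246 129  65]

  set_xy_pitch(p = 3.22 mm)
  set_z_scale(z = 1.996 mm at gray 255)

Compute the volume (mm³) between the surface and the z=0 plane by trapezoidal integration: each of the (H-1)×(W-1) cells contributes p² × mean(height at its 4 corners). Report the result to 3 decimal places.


636.239

height_mm = gray/255 × 1.996; cell vol = 3.22² × mean(4 corners)
unit = 3.22² × 1.996 / (4×255) = 0.0202895 mm³ per gray-sum
row 0: Σ corner-gray over 14 cells = 6011  → 121.9604
row 1: Σ corner-gray over 14 cells = 6019  → 122.1227
row 2: Σ corner-gray over 14 cells = 6324  → 128.3110
row 3: Σ corner-gray over 14 cells = 6433  → 130.5226
row 4: Σ corner-gray over 14 cells = 6571  → 133.3225
Σ rows: total corner-gray = 31358  → 636.2393 mm³


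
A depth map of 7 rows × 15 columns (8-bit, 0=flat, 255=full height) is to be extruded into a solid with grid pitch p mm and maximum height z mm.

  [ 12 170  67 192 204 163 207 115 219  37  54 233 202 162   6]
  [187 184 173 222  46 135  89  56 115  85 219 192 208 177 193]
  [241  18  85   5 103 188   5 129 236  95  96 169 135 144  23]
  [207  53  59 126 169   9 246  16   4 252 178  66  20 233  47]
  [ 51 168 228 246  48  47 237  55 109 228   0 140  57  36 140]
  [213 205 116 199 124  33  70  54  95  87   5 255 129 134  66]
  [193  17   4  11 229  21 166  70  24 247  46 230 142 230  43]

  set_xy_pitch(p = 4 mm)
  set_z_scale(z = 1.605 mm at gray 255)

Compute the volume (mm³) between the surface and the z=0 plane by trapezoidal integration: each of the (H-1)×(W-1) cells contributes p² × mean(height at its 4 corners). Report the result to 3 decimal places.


height_mm = gray/255 × 1.605; cell vol = 4² × mean(4 corners)
unit = 4² × 1.605 / (4×255) = 0.0251765 mm³ per gray-sum
row 0: Σ corner-gray over 14 cells = 8250  → 207.7059
row 1: Σ corner-gray over 14 cells = 7262  → 182.8315
row 2: Σ corner-gray over 14 cells = 6196  → 155.9934
row 3: Σ corner-gray over 14 cells = 6505  → 163.7729
row 4: Σ corner-gray over 14 cells = 6680  → 168.1788
row 5: Σ corner-gray over 14 cells = 6401  → 161.1546
Σ rows: total corner-gray = 41294  → 1039.6372 mm³

1039.637


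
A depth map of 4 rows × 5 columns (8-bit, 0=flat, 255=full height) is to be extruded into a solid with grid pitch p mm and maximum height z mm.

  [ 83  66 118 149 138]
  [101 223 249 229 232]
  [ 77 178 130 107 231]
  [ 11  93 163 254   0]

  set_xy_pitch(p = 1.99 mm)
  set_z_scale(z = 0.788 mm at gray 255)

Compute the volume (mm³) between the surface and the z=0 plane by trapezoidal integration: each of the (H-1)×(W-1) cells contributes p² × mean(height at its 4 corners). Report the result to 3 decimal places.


23.447

height_mm = gray/255 × 0.788; cell vol = 1.99² × mean(4 corners)
unit = 1.99² × 0.788 / (4×255) = 0.00305937 mm³ per gray-sum
row 0: Σ corner-gray over 4 cells = 2622  → 8.0217
row 1: Σ corner-gray over 4 cells = 2873  → 8.7896
row 2: Σ corner-gray over 4 cells = 2169  → 6.6358
Σ rows: total corner-gray = 7664  → 23.4470 mm³


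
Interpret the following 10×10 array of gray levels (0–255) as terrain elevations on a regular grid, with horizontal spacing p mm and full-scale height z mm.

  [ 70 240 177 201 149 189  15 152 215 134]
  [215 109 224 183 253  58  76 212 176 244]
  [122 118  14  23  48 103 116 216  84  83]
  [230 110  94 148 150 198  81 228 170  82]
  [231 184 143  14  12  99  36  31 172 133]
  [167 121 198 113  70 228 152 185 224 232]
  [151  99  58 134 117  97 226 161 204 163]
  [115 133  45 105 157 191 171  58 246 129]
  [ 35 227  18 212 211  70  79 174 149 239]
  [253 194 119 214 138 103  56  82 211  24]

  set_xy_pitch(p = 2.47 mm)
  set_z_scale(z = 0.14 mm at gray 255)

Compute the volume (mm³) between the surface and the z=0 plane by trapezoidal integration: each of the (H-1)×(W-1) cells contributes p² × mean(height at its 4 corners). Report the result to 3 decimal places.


height_mm = gray/255 × 0.14; cell vol = 2.47² × mean(4 corners)
unit = 2.47² × 0.14 / (4×255) = 0.000837378 mm³ per gray-sum
row 0: Σ corner-gray over 9 cells = 5921  → 4.9581
row 1: Σ corner-gray over 9 cells = 4690  → 3.9273
row 2: Σ corner-gray over 9 cells = 4319  → 3.6166
row 3: Σ corner-gray over 9 cells = 4416  → 3.6979
row 4: Σ corner-gray over 9 cells = 4727  → 3.9583
row 5: Σ corner-gray over 9 cells = 5487  → 4.5947
row 6: Σ corner-gray over 9 cells = 4962  → 4.1551
row 7: Σ corner-gray over 9 cells = 5010  → 4.1953
row 8: Σ corner-gray over 9 cells = 5065  → 4.2413
Σ rows: total corner-gray = 44597  → 37.3446 mm³

37.345


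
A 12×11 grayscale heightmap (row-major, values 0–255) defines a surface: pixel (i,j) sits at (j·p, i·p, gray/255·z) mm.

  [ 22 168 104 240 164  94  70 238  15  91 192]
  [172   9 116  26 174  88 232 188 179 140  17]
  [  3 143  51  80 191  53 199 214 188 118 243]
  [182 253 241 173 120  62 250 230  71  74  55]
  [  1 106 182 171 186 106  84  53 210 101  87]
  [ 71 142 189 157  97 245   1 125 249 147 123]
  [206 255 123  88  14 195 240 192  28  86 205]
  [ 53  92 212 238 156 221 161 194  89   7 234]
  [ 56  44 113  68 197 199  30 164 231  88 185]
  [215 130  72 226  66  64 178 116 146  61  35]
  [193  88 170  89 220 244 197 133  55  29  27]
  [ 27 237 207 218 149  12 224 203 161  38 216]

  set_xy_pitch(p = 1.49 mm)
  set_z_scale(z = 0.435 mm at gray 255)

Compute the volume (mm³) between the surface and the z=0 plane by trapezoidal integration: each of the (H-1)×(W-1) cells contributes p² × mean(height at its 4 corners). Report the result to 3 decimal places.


height_mm = gray/255 × 0.435; cell vol = 1.49² × mean(4 corners)
unit = 1.49² × 0.435 / (4×255) = 0.000946807 mm³ per gray-sum
row 0: Σ corner-gray over 10 cells = 5075  → 4.8050
row 1: Σ corner-gray over 10 cells = 5213  → 4.9357
row 2: Σ corner-gray over 10 cells = 5905  → 5.5909
row 3: Σ corner-gray over 10 cells = 5671  → 5.3693
row 4: Σ corner-gray over 10 cells = 5384  → 5.0976
row 5: Σ corner-gray over 10 cells = 5751  → 5.4451
row 6: Σ corner-gray over 10 cells = 5880  → 5.5672
row 7: Σ corner-gray over 10 cells = 5536  → 5.2415
row 8: Σ corner-gray over 10 cells = 4877  → 4.6176
row 9: Σ corner-gray over 10 cells = 5038  → 4.7700
row 10: Σ corner-gray over 10 cells = 5811  → 5.5019
Σ rows: total corner-gray = 60141  → 56.9419 mm³

56.942


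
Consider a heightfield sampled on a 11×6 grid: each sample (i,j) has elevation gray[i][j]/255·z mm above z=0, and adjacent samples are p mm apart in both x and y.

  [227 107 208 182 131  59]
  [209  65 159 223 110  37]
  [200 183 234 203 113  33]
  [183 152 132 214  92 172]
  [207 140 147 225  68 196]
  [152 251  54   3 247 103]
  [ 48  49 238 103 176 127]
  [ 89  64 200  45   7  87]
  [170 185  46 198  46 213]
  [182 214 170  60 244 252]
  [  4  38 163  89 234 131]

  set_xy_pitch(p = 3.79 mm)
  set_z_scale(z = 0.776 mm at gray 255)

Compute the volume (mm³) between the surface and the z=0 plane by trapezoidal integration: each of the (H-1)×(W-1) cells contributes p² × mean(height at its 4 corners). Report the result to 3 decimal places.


height_mm = gray/255 × 0.776; cell vol = 3.79² × mean(4 corners)
unit = 3.79² × 0.776 / (4×255) = 0.010928 mm³ per gray-sum
row 0: Σ corner-gray over 5 cells = 2902  → 31.7130
row 1: Σ corner-gray over 5 cells = 3059  → 33.4287
row 2: Σ corner-gray over 5 cells = 3234  → 35.3411
row 3: Σ corner-gray over 5 cells = 3098  → 33.8549
row 4: Σ corner-gray over 5 cells = 2928  → 31.9971
row 5: Σ corner-gray over 5 cells = 2672  → 29.1996
row 6: Σ corner-gray over 5 cells = 2115  → 23.1127
row 7: Σ corner-gray over 5 cells = 2141  → 23.3968
row 8: Σ corner-gray over 5 cells = 3143  → 34.3466
row 9: Σ corner-gray over 5 cells = 2993  → 32.7075
Σ rows: total corner-gray = 28285  → 309.0980 mm³

309.098


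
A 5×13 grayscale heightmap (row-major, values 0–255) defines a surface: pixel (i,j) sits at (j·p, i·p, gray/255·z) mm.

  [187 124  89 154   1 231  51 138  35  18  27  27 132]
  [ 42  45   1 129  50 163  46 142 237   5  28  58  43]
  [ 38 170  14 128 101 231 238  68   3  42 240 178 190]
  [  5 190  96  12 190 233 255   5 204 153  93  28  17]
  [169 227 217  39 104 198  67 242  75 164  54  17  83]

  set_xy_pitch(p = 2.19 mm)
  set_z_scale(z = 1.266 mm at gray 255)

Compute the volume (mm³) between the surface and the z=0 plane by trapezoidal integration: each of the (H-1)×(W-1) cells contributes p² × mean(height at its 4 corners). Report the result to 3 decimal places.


height_mm = gray/255 × 1.266; cell vol = 2.19² × mean(4 corners)
unit = 2.19² × 1.266 / (4×255) = 0.00595281 mm³ per gray-sum
row 0: Σ corner-gray over 12 cells = 4002  → 23.8231
row 1: Σ corner-gray over 12 cells = 4947  → 29.4485
row 2: Σ corner-gray over 12 cells = 5994  → 35.6811
row 3: Σ corner-gray over 12 cells = 6000  → 35.7168
Σ rows: total corner-gray = 20943  → 124.6696 mm³

124.670


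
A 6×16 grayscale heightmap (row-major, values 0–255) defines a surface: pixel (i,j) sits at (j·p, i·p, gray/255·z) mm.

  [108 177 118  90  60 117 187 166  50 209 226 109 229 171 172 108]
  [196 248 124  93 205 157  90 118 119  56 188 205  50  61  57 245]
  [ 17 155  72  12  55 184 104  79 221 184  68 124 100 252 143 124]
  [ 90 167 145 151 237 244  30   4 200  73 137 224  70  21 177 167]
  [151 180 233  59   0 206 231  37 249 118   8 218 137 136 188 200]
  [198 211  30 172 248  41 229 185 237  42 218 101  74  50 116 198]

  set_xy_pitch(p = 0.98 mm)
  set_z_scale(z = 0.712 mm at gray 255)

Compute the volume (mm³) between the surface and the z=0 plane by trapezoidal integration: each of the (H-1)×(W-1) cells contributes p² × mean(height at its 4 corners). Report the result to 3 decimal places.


height_mm = gray/255 × 0.712; cell vol = 0.98² × mean(4 corners)
unit = 0.98² × 0.712 / (4×255) = 0.000670397 mm³ per gray-sum
row 0: Σ corner-gray over 15 cells = 8361  → 5.6052
row 1: Σ corner-gray over 15 cells = 7630  → 5.1151
row 2: Σ corner-gray over 15 cells = 7664  → 5.1379
row 3: Σ corner-gray over 15 cells = 8368  → 5.6099
row 4: Σ corner-gray over 15 cells = 8655  → 5.8023
Σ rows: total corner-gray = 40678  → 27.2704 mm³

27.270


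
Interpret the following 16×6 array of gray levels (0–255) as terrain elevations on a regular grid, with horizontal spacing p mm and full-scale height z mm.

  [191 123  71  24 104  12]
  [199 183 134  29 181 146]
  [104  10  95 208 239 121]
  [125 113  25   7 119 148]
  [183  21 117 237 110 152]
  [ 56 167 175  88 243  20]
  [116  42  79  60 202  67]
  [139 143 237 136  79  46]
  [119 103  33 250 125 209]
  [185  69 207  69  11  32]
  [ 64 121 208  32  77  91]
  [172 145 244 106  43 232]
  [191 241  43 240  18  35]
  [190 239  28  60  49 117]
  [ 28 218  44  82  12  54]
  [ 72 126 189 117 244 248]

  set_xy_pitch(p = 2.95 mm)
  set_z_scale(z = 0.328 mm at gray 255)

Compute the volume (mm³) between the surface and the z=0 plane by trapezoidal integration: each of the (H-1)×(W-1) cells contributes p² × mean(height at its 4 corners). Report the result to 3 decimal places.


height_mm = gray/255 × 0.328; cell vol = 2.95² × mean(4 corners)
unit = 2.95² × 0.328 / (4×255) = 0.00279845 mm³ per gray-sum
row 0: Σ corner-gray over 5 cells = 2246  → 6.2853
row 1: Σ corner-gray over 5 cells = 2728  → 7.6342
row 2: Σ corner-gray over 5 cells = 2130  → 5.9607
row 3: Σ corner-gray over 5 cells = 2106  → 5.8935
row 4: Σ corner-gray over 5 cells = 2727  → 7.6314
row 5: Σ corner-gray over 5 cells = 2371  → 6.6351
row 6: Σ corner-gray over 5 cells = 2324  → 6.5036
row 7: Σ corner-gray over 5 cells = 2725  → 7.6258
row 8: Σ corner-gray over 5 cells = 2279  → 6.3777
row 9: Σ corner-gray over 5 cells = 1960  → 5.4850
row 10: Σ corner-gray over 5 cells = 2511  → 7.0269
row 11: Σ corner-gray over 5 cells = 2790  → 7.8077
row 12: Σ corner-gray over 5 cells = 2369  → 6.6295
row 13: Σ corner-gray over 5 cells = 1853  → 5.1855
row 14: Σ corner-gray over 5 cells = 2466  → 6.9010
Σ rows: total corner-gray = 35585  → 99.5829 mm³

99.583


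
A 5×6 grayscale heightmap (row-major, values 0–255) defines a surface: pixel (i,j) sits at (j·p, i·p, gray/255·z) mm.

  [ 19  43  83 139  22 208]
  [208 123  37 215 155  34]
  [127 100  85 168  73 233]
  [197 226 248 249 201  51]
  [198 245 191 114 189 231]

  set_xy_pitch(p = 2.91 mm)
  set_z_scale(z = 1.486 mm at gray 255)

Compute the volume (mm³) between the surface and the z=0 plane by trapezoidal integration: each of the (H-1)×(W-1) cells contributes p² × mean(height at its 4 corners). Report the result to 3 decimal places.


height_mm = gray/255 × 1.486; cell vol = 2.91² × mean(4 corners)
unit = 2.91² × 1.486 / (4×255) = 0.0123369 mm³ per gray-sum
row 0: Σ corner-gray over 5 cells = 2103  → 25.9444
row 1: Σ corner-gray over 5 cells = 2514  → 31.0149
row 2: Σ corner-gray over 5 cells = 3308  → 40.8103
row 3: Σ corner-gray over 5 cells = 4003  → 49.3844
Σ rows: total corner-gray = 11928  → 147.1541 mm³

147.154


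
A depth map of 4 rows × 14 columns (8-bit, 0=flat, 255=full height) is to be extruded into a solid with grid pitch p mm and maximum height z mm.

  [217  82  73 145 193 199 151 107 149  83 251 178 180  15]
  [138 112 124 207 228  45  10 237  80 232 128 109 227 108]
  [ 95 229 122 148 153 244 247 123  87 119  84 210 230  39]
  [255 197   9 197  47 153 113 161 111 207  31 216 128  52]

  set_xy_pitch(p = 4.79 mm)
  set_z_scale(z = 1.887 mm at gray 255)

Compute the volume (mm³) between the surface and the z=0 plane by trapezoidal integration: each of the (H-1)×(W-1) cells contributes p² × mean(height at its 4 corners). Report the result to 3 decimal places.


height_mm = gray/255 × 1.887; cell vol = 4.79² × mean(4 corners)
unit = 4.79² × 1.887 / (4×255) = 0.0424466 mm³ per gray-sum
row 0: Σ corner-gray over 13 cells = 7538  → 319.9624
row 1: Σ corner-gray over 13 cells = 7850  → 333.2057
row 2: Σ corner-gray over 13 cells = 7573  → 321.4480
Σ rows: total corner-gray = 22961  → 974.6160 mm³

974.616


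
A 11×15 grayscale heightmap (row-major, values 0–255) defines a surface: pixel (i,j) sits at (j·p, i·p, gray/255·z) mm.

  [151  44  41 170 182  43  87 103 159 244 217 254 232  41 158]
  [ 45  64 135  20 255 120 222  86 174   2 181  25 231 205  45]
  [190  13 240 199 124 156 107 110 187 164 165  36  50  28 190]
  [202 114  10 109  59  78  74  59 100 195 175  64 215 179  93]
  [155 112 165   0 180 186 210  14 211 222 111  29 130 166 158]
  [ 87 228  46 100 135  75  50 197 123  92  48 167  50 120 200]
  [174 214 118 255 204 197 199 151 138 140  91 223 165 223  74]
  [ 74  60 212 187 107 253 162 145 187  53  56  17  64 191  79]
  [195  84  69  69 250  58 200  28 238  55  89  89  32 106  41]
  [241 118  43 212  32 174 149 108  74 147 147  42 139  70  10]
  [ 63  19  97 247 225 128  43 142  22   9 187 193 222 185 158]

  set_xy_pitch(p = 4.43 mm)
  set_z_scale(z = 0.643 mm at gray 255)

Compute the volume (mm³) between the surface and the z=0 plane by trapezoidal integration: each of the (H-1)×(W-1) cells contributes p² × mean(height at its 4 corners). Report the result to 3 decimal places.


height_mm = gray/255 × 0.643; cell vol = 4.43² × mean(4 corners)
unit = 4.43² × 0.643 / (4×255) = 0.0123714 mm³ per gray-sum
row 0: Σ corner-gray over 14 cells = 7473  → 92.4513
row 1: Σ corner-gray over 14 cells = 7068  → 87.4409
row 2: Σ corner-gray over 14 cells = 6695  → 82.8264
row 3: Σ corner-gray over 14 cells = 6942  → 85.8821
row 4: Σ corner-gray over 14 cells = 6934  → 85.7832
row 5: Σ corner-gray over 14 cells = 8033  → 99.3793
row 6: Σ corner-gray over 14 cells = 8425  → 104.2289
row 7: Σ corner-gray over 14 cells = 6511  → 80.5501
row 8: Σ corner-gray over 14 cells = 6131  → 75.8489
row 9: Σ corner-gray over 14 cells = 6820  → 84.3728
Σ rows: total corner-gray = 71032  → 878.7641 mm³

878.764


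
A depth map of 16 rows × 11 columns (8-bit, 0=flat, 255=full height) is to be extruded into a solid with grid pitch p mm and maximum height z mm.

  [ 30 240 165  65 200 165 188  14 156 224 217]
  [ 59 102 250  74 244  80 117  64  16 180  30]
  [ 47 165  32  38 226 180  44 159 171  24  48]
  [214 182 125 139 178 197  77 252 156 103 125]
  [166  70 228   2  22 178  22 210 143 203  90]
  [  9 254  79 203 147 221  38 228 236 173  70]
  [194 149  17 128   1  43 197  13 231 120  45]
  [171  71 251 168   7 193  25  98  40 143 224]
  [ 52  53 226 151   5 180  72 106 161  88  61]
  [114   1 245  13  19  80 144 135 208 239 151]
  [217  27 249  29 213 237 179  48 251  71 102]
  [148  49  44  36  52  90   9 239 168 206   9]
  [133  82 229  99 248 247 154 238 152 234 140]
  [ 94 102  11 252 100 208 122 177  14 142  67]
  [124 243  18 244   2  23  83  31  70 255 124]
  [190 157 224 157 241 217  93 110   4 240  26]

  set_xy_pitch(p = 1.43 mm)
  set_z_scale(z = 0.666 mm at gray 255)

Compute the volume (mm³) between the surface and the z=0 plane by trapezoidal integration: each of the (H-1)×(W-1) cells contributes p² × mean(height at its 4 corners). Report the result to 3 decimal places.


height_mm = gray/255 × 0.666; cell vol = 1.43² × mean(4 corners)
unit = 1.43² × 0.666 / (4×255) = 0.0013352 mm³ per gray-sum
row 0: Σ corner-gray over 10 cells = 5424  → 7.2421
row 1: Σ corner-gray over 10 cells = 4516  → 6.0298
row 2: Σ corner-gray over 10 cells = 5330  → 7.1166
row 3: Σ corner-gray over 10 cells = 5569  → 7.4357
row 4: Σ corner-gray over 10 cells = 5649  → 7.5425
row 5: Σ corner-gray over 10 cells = 5274  → 7.0418
row 6: Σ corner-gray over 10 cells = 4424  → 5.9069
row 7: Σ corner-gray over 10 cells = 4584  → 6.1206
row 8: Σ corner-gray over 10 cells = 4630  → 6.1820
row 9: Σ corner-gray over 10 cells = 5360  → 7.1567
row 10: Σ corner-gray over 10 cells = 4870  → 6.5024
row 11: Σ corner-gray over 10 cells = 5582  → 7.4531
row 12: Σ corner-gray over 10 cells = 6056  → 8.0860
row 13: Σ corner-gray over 10 cells = 4603  → 6.1459
row 14: Σ corner-gray over 10 cells = 5288  → 7.0605
Σ rows: total corner-gray = 77159  → 103.0227 mm³

103.023


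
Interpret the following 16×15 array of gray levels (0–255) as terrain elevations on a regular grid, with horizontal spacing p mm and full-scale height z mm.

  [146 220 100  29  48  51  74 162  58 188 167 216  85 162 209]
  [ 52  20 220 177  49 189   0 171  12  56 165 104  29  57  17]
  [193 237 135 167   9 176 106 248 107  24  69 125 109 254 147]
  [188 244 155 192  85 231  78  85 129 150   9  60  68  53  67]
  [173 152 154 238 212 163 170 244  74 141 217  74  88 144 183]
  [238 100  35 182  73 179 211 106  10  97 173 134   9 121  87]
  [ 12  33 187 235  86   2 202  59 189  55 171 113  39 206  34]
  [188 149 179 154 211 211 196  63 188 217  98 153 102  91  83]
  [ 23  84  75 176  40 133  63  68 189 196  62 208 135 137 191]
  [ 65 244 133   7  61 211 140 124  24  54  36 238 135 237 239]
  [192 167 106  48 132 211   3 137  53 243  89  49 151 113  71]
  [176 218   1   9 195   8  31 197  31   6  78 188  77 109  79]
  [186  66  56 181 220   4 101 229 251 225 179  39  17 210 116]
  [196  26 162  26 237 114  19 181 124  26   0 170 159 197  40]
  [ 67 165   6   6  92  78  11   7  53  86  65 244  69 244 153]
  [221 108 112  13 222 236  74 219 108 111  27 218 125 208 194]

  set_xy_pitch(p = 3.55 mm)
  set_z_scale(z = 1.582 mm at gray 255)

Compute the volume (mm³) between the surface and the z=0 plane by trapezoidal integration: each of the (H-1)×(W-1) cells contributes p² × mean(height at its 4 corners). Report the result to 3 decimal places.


height_mm = gray/255 × 1.582; cell vol = 3.55² × mean(4 corners)
unit = 3.55² × 1.582 / (4×255) = 0.0195462 mm³ per gray-sum
row 0: Σ corner-gray over 14 cells = 6042  → 118.0983
row 1: Σ corner-gray over 14 cells = 6439  → 125.8582
row 2: Σ corner-gray over 14 cells = 7205  → 140.8306
row 3: Σ corner-gray over 14 cells = 7831  → 153.0665
row 4: Σ corner-gray over 14 cells = 7683  → 150.1737
row 5: Σ corner-gray over 14 cells = 6385  → 124.8027
row 6: Σ corner-gray over 14 cells = 7495  → 146.4990
row 7: Σ corner-gray over 14 cells = 7641  → 149.3527
row 8: Σ corner-gray over 14 cells = 6938  → 135.6117
row 9: Σ corner-gray over 14 cells = 6859  → 134.0676
row 10: Σ corner-gray over 14 cells = 5818  → 113.7200
row 11: Σ corner-gray over 14 cells = 6409  → 125.2718
row 12: Σ corner-gray over 14 cells = 6976  → 136.3545
row 13: Σ corner-gray over 14 cells = 5590  → 109.2634
row 14: Σ corner-gray over 14 cells = 6449  → 126.0536
Σ rows: total corner-gray = 101760  → 1989.0244 mm³

1989.024


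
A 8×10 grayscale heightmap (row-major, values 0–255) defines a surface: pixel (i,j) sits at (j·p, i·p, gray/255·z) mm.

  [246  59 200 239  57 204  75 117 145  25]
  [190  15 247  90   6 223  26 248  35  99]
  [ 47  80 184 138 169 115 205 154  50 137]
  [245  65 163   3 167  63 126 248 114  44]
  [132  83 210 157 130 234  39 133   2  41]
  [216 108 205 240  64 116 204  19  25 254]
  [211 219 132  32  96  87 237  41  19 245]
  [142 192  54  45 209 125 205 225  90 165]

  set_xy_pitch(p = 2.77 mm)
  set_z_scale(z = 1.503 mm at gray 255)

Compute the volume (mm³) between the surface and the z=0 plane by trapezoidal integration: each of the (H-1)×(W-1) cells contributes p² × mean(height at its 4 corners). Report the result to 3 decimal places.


360.059

height_mm = gray/255 × 1.503; cell vol = 2.77² × mean(4 corners)
unit = 2.77² × 1.503 / (4×255) = 0.0113062 mm³ per gray-sum
row 0: Σ corner-gray over 9 cells = 4532  → 51.2399
row 1: Σ corner-gray over 9 cells = 4443  → 50.2336
row 2: Σ corner-gray over 9 cells = 4561  → 51.5678
row 3: Σ corner-gray over 9 cells = 4336  → 49.0239
row 4: Σ corner-gray over 9 cells = 4581  → 51.7939
row 5: Σ corner-gray over 9 cells = 4614  → 52.1670
row 6: Σ corner-gray over 9 cells = 4779  → 54.0325
Σ rows: total corner-gray = 31846  → 360.0586 mm³


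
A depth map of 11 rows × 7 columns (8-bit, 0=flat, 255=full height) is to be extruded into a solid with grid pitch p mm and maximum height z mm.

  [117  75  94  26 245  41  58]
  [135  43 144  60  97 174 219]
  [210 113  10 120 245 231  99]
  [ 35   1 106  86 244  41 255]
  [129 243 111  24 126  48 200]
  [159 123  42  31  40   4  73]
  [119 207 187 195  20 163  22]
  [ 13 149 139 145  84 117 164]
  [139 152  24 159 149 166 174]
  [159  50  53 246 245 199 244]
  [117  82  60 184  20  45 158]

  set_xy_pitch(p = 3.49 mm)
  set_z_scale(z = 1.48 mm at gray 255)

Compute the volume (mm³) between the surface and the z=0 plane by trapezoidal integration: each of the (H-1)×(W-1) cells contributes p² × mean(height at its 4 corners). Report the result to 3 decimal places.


507.465

height_mm = gray/255 × 1.48; cell vol = 3.49² × mean(4 corners)
unit = 3.49² × 1.48 / (4×255) = 0.0176731 mm³ per gray-sum
row 0: Σ corner-gray over 6 cells = 2527  → 44.6599
row 1: Σ corner-gray over 6 cells = 3137  → 55.4405
row 2: Σ corner-gray over 6 cells = 2993  → 52.8955
row 3: Σ corner-gray over 6 cells = 2679  → 47.3462
row 4: Σ corner-gray over 6 cells = 2145  → 37.9088
row 5: Σ corner-gray over 6 cells = 2397  → 42.3624
row 6: Σ corner-gray over 6 cells = 3130  → 55.3168
row 7: Σ corner-gray over 6 cells = 3058  → 54.0443
row 8: Σ corner-gray over 6 cells = 3602  → 63.6585
row 9: Σ corner-gray over 6 cells = 3046  → 53.8322
Σ rows: total corner-gray = 28714  → 507.4650 mm³


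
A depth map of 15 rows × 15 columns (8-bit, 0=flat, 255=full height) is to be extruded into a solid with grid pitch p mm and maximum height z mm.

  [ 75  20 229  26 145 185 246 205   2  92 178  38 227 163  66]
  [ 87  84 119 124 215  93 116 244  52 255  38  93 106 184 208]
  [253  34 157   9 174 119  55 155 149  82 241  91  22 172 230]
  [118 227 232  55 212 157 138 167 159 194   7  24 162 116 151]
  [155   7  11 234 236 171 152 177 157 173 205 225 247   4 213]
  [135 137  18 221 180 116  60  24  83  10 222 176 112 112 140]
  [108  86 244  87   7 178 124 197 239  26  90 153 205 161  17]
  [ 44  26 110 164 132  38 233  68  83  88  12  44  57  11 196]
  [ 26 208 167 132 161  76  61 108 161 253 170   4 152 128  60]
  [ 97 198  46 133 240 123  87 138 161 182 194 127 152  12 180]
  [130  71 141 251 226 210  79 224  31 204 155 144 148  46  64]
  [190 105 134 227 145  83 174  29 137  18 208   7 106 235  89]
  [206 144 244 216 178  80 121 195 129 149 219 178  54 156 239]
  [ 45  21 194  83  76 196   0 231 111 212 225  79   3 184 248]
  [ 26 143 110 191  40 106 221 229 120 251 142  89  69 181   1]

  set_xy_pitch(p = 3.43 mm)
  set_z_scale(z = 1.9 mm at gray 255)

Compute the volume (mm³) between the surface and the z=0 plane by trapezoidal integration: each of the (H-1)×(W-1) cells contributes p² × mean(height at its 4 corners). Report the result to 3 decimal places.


2264.829

height_mm = gray/255 × 1.9; cell vol = 3.43² × mean(4 corners)
unit = 3.43² × 1.9 / (4×255) = 0.021915 mm³ per gray-sum
row 0: Σ corner-gray over 14 cells = 7394  → 162.0396
row 1: Σ corner-gray over 14 cells = 7144  → 156.5608
row 2: Σ corner-gray over 14 cells = 7372  → 161.5575
row 3: Σ corner-gray over 14 cells = 8335  → 182.6616
row 4: Σ corner-gray over 14 cells = 7583  → 166.1815
row 5: Σ corner-gray over 14 cells = 6936  → 152.0025
row 6: Σ corner-gray over 14 cells = 6091  → 133.4843
row 7: Σ corner-gray over 14 cells = 6020  → 131.9284
row 8: Σ corner-gray over 14 cells = 7511  → 164.6036
row 9: Σ corner-gray over 14 cells = 7917  → 173.5011
row 10: Σ corner-gray over 14 cells = 7549  → 165.4364
row 11: Σ corner-gray over 14 cells = 8066  → 176.7665
row 12: Σ corner-gray over 14 cells = 8094  → 177.3801
row 13: Σ corner-gray over 14 cells = 7334  → 160.7247
Σ rows: total corner-gray = 103346  → 2264.8286 mm³
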